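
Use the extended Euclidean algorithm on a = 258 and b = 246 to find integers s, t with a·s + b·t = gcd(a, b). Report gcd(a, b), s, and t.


Euclidean algorithm on (258, 246) — divide until remainder is 0:
  258 = 1 · 246 + 12
  246 = 20 · 12 + 6
  12 = 2 · 6 + 0
gcd(258, 246) = 6.
Track Bezout coefficients alongside the remainders: start with r₀ = 258 = a·1 + b·0 (s = 1, t = 0) and r₁ = 246 = a·0 + b·1 (s = 0, t = 1); each new remainder r_{k+1} = r_{k-1} − q_k·r_k inherits s_{k+1} = s_{k-1} − q_k·s_k, t_{k+1} = t_{k-1} − q_k·t_k, so r_k = a·s_k + b·t_k at every step:
  q = 1: r = 12, s = 1 − 1·0 = 1, t = 0 − 1·1 = -1  (check: 258·1 + 246·(-1) = 12)
  q = 20: r = 6, s = 0 − 20·1 = -20, t = 1 − 20·(-1) = 21  (check: 258·(-20) + 246·21 = 6)
The row with r = 6 (the gcd) gives the Bezout coefficients s = -20, t = 21.
Result: 258 · (-20) + 246 · (21) = 6.

gcd(258, 246) = 6; s = -20, t = 21 (check: 258·(-20) + 246·21 = 6).


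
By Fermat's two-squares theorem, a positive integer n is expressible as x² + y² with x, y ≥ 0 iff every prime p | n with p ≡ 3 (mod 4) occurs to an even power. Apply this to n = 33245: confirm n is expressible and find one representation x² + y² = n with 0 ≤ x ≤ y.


Step 1: Factor n = 33245 = 5 · 61 · 109.
Step 2: Check the mod-4 condition on each prime factor: 5 ≡ 1 (mod 4), exponent 1; 61 ≡ 1 (mod 4), exponent 1; 109 ≡ 1 (mod 4), exponent 1.
All primes ≡ 3 (mod 4) appear to even exponent (or don't appear), so by the two-squares theorem n IS expressible as a sum of two squares.
Step 3: Build a representation. Here n = 5 · 61 · 109 is a product of primes ≡ 1 (mod 4). Each prime p ≡ 1 (mod 4) is itself a sum of two squares; find a² by testing p − a² for a perfect square:
  5: 5 − 1² = 4 = 2² ⇒ 5 = 1² + 2².
  61: 61 − 1² = 60, 61 − 2² = 57, 61 − 3² = 52, 61 − 4² = 45, 61 − 5² = 36 = 6² ⇒ 61 = 5² + 6².
  109: 109 − 1² = 108, 109 − 2² = 105, 109 − 3² = 100 = 10² ⇒ 109 = 3² + 10².
  Combine using the Brahmagupta–Fibonacci identity (a² + b²)(c² + d²) = (ac − bd)² + (ad + bc)² = (ac + bd)² + (ad − bc)²:
  5 · 61 = 305: from (1² + 2²)(5² + 6²), take (1·5 − 2·6, 1·6 + 2·5) = (5 − 12, 6 + 10) = (-7, 16); dropping signs (only squares matter) gives (7, 16); check 7² + 16² = 49 + 256 = 305 ✓.
  305 · 109 = 33245: from (7² + 16²)(3² + 10²), take (7·3 − 16·10, 7·10 + 16·3) = (21 − 160, 70 + 48) = (-139, 118); dropping signs (only squares matter) gives (139, 118); check 139² + 118² = 19321 + 13924 = 33245 ✓.
Step 4: Order so x ≤ y and verify: 118² + 139² = 13924 + 19321 = 33245 = n. ✓

n = 33245 = 118² + 139² (one valid representation with x ≤ y).


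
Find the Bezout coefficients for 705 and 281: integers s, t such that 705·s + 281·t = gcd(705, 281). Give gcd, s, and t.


Euclidean algorithm on (705, 281) — divide until remainder is 0:
  705 = 2 · 281 + 143
  281 = 1 · 143 + 138
  143 = 1 · 138 + 5
  138 = 27 · 5 + 3
  5 = 1 · 3 + 2
  3 = 1 · 2 + 1
  2 = 2 · 1 + 0
gcd(705, 281) = 1.
Track Bezout coefficients alongside the remainders: start with r₀ = 705 = a·1 + b·0 (s = 1, t = 0) and r₁ = 281 = a·0 + b·1 (s = 0, t = 1); each new remainder r_{k+1} = r_{k-1} − q_k·r_k inherits s_{k+1} = s_{k-1} − q_k·s_k, t_{k+1} = t_{k-1} − q_k·t_k, so r_k = a·s_k + b·t_k at every step:
  q = 2: r = 143, s = 1 − 2·0 = 1, t = 0 − 2·1 = -2  (check: 705·1 + 281·(-2) = 143)
  q = 1: r = 138, s = 0 − 1·1 = -1, t = 1 − 1·(-2) = 3  (check: 705·(-1) + 281·3 = 138)
  q = 1: r = 5, s = 1 − 1·(-1) = 2, t = -2 − 1·3 = -5  (check: 705·2 + 281·(-5) = 5)
  q = 27: r = 3, s = -1 − 27·2 = -55, t = 3 − 27·(-5) = 138  (check: 705·(-55) + 281·138 = 3)
  q = 1: r = 2, s = 2 − 1·(-55) = 57, t = -5 − 1·138 = -143  (check: 705·57 + 281·(-143) = 2)
  q = 1: r = 1, s = -55 − 1·57 = -112, t = 138 − 1·(-143) = 281  (check: 705·(-112) + 281·281 = 1)
The row with r = 1 (the gcd) gives the Bezout coefficients s = -112, t = 281.
Result: 705 · (-112) + 281 · (281) = 1.

gcd(705, 281) = 1; s = -112, t = 281 (check: 705·(-112) + 281·281 = 1).


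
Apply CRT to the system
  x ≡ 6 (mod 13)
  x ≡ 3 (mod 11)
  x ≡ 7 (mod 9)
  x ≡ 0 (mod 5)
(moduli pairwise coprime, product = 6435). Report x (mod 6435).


Product of moduli M = 13 · 11 · 9 · 5 = 6435.
Merge one congruence at a time:
  Start: x ≡ 6 (mod 13).
  Combine with x ≡ 3 (mod 11); new modulus lcm = 143.
    Write x = 6 + 13·t and substitute into x ≡ 3 (mod 11): 13·t ≡ 3 − 6 = -3 (mod 11).
    Reduce coefficients mod 11: 2·t ≡ 8 (mod 11).
    The inverse of 2 mod 11 is 6 (since 2·6 = 12 = 1·11 + 1), so t ≡ 6·8 = 48 ≡ 4 (mod 11).
    Then x = 6 + 13·4 = 58, valid modulo lcm(13, 11) = 143: x ≡ 58 (mod 143).
  Combine with x ≡ 7 (mod 9); new modulus lcm = 1287.
    Write x = 58 + 143·t and substitute into x ≡ 7 (mod 9): 143·t ≡ 7 − 58 = -51 (mod 9).
    Reduce coefficients mod 9: 8·t ≡ 3 (mod 9).
    The inverse of 8 mod 9 is 8 (since 8·8 = 64 = 7·9 + 1), so t ≡ 8·3 = 24 ≡ 6 (mod 9).
    Then x = 58 + 143·6 = 916, valid modulo lcm(143, 9) = 1287: x ≡ 916 (mod 1287).
  Combine with x ≡ 0 (mod 5); new modulus lcm = 6435.
    Write x = 916 + 1287·t and substitute into x ≡ 0 (mod 5): 1287·t ≡ 0 − 916 = -916 (mod 5).
    Reduce coefficients mod 5: 2·t ≡ 4 (mod 5).
    The inverse of 2 mod 5 is 3 (since 2·3 = 6 = 1·5 + 1), so t ≡ 3·4 = 12 ≡ 2 (mod 5).
    Then x = 916 + 1287·2 = 3490, valid modulo lcm(1287, 5) = 6435: x ≡ 3490 (mod 6435).
Verify against each original: 3490 mod 13 = 6, 3490 mod 11 = 3, 3490 mod 9 = 7, 3490 mod 5 = 0.

x ≡ 3490 (mod 6435).


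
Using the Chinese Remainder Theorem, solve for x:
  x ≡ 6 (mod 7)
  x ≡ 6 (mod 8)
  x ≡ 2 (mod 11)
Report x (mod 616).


Moduli 7, 8, 11 are pairwise coprime; by CRT there is a unique solution modulo M = 7 · 8 · 11 = 616.
Solve pairwise, accumulating the modulus:
  Start with x ≡ 6 (mod 7).
  Combine with x ≡ 6 (mod 8): since gcd(7, 8) = 1, we get a unique residue mod 56.
    Write x = 6 + 7·t and substitute into x ≡ 6 (mod 8): 7·t ≡ 6 − 6 = 0 (mod 8).
    The inverse of 7 mod 8 is 7 (since 7·7 = 49 = 6·8 + 1), so t ≡ 7·0 = 0 ≡ 0 (mod 8).
    Then x = 6 + 7·0 = 6, valid modulo lcm(7, 8) = 56: x ≡ 6 (mod 56).
  Combine with x ≡ 2 (mod 11): since gcd(56, 11) = 1, we get a unique residue mod 616.
    Write x = 6 + 56·t and substitute into x ≡ 2 (mod 11): 56·t ≡ 2 − 6 = -4 (mod 11).
    Reduce coefficients mod 11: 1·t ≡ 7 (mod 11).
    So t ≡ 7 (mod 11).
    Then x = 6 + 56·7 = 398, valid modulo lcm(56, 11) = 616: x ≡ 398 (mod 616).
Verify: 398 mod 7 = 6 ✓, 398 mod 8 = 6 ✓, 398 mod 11 = 2 ✓.

x ≡ 398 (mod 616).


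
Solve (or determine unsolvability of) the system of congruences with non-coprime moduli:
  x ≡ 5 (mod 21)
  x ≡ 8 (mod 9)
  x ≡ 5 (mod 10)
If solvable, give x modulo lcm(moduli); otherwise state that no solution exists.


Moduli 21, 9, 10 are not pairwise coprime, so CRT works modulo lcm(m_i) when all pairwise compatibility conditions hold.
Pairwise compatibility: gcd(m_i, m_j) must divide a_i - a_j for every pair.
Merge one congruence at a time:
  Start: x ≡ 5 (mod 21).
  Combine with x ≡ 8 (mod 9): gcd(21, 9) = 3; 8 - 5 = 3, which IS divisible by 3, so compatible.
    Write x = 5 + 21·t and substitute into x ≡ 8 (mod 9): 21·t ≡ 8 − 5 = 3 (mod 9).
    Divide the congruence (and modulus) by g = 3: 7·t ≡ 1 (mod 3).
    Reduce coefficients mod 3: 1·t ≡ 1 (mod 3).
    So t ≡ 1 (mod 3).
    Then x = 5 + 21·1 = 26, valid modulo lcm(21, 9) = 63: x ≡ 26 (mod 63).
  Combine with x ≡ 5 (mod 10): gcd(63, 10) = 1; 5 - 26 = -21, which IS divisible by 1, so compatible.
    Write x = 26 + 63·t and substitute into x ≡ 5 (mod 10): 63·t ≡ 5 − 26 = -21 (mod 10).
    Reduce coefficients mod 10: 3·t ≡ 9 (mod 10).
    The inverse of 3 mod 10 is 7 (since 3·7 = 21 = 2·10 + 1), so t ≡ 7·9 = 63 ≡ 3 (mod 10).
    Then x = 26 + 63·3 = 215, valid modulo lcm(63, 10) = 630: x ≡ 215 (mod 630).
Verify: 215 mod 21 = 5, 215 mod 9 = 8, 215 mod 10 = 5.

x ≡ 215 (mod 630).


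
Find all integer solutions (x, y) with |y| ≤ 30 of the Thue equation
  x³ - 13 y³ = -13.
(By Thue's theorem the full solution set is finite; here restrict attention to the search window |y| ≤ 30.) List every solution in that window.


The equation is x³ - 13y³ = -13. For fixed y, x³ = 13·y³ − 13, so a solution requires the RHS to be a perfect cube.
Strategy: iterate y from -30 to 30, compute RHS = 13·y³ − 13, and check whether it is a (positive or negative) perfect cube.
Check small values of y:
  y = 0: RHS = -13 is not a perfect cube.
  y = 1: RHS = 0 = (0)³ ⇒ x = 0 works.
  y = -1: RHS = -26 is not a perfect cube.
  y = 2: RHS = 91 is not a perfect cube.
  y = -2: RHS = -117 is not a perfect cube.
  y = 3: RHS = 338 is not a perfect cube.
  y = -3: RHS = -364 is not a perfect cube.
Continuing the search up to |y| = 30 finds no further solutions beyond those listed.
Collected solutions: (0, 1).

Solutions (with |y| ≤ 30): (0, 1).


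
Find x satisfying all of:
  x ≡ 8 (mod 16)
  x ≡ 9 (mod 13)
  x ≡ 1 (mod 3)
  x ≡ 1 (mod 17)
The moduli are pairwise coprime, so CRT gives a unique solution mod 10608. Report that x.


Product of moduli M = 16 · 13 · 3 · 17 = 10608.
Merge one congruence at a time:
  Start: x ≡ 8 (mod 16).
  Combine with x ≡ 9 (mod 13); new modulus lcm = 208.
    Write x = 8 + 16·t and substitute into x ≡ 9 (mod 13): 16·t ≡ 9 − 8 = 1 (mod 13).
    Reduce coefficients mod 13: 3·t ≡ 1 (mod 13).
    The inverse of 3 mod 13 is 9 (since 3·9 = 27 = 2·13 + 1), so t ≡ 9·1 = 9 ≡ 9 (mod 13).
    Then x = 8 + 16·9 = 152, valid modulo lcm(16, 13) = 208: x ≡ 152 (mod 208).
  Combine with x ≡ 1 (mod 3); new modulus lcm = 624.
    Write x = 152 + 208·t and substitute into x ≡ 1 (mod 3): 208·t ≡ 1 − 152 = -151 (mod 3).
    Reduce coefficients mod 3: 1·t ≡ 2 (mod 3).
    So t ≡ 2 (mod 3).
    Then x = 152 + 208·2 = 568, valid modulo lcm(208, 3) = 624: x ≡ 568 (mod 624).
  Combine with x ≡ 1 (mod 17); new modulus lcm = 10608.
    Write x = 568 + 624·t and substitute into x ≡ 1 (mod 17): 624·t ≡ 1 − 568 = -567 (mod 17).
    Reduce coefficients mod 17: 12·t ≡ 11 (mod 17).
    The inverse of 12 mod 17 is 10 (since 12·10 = 120 = 7·17 + 1), so t ≡ 10·11 = 110 ≡ 8 (mod 17).
    Then x = 568 + 624·8 = 5560, valid modulo lcm(624, 17) = 10608: x ≡ 5560 (mod 10608).
Verify against each original: 5560 mod 16 = 8, 5560 mod 13 = 9, 5560 mod 3 = 1, 5560 mod 17 = 1.

x ≡ 5560 (mod 10608).


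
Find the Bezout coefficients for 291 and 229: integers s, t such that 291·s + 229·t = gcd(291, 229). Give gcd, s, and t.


Euclidean algorithm on (291, 229) — divide until remainder is 0:
  291 = 1 · 229 + 62
  229 = 3 · 62 + 43
  62 = 1 · 43 + 19
  43 = 2 · 19 + 5
  19 = 3 · 5 + 4
  5 = 1 · 4 + 1
  4 = 4 · 1 + 0
gcd(291, 229) = 1.
Track Bezout coefficients alongside the remainders: start with r₀ = 291 = a·1 + b·0 (s = 1, t = 0) and r₁ = 229 = a·0 + b·1 (s = 0, t = 1); each new remainder r_{k+1} = r_{k-1} − q_k·r_k inherits s_{k+1} = s_{k-1} − q_k·s_k, t_{k+1} = t_{k-1} − q_k·t_k, so r_k = a·s_k + b·t_k at every step:
  q = 1: r = 62, s = 1 − 1·0 = 1, t = 0 − 1·1 = -1  (check: 291·1 + 229·(-1) = 62)
  q = 3: r = 43, s = 0 − 3·1 = -3, t = 1 − 3·(-1) = 4  (check: 291·(-3) + 229·4 = 43)
  q = 1: r = 19, s = 1 − 1·(-3) = 4, t = -1 − 1·4 = -5  (check: 291·4 + 229·(-5) = 19)
  q = 2: r = 5, s = -3 − 2·4 = -11, t = 4 − 2·(-5) = 14  (check: 291·(-11) + 229·14 = 5)
  q = 3: r = 4, s = 4 − 3·(-11) = 37, t = -5 − 3·14 = -47  (check: 291·37 + 229·(-47) = 4)
  q = 1: r = 1, s = -11 − 1·37 = -48, t = 14 − 1·(-47) = 61  (check: 291·(-48) + 229·61 = 1)
The row with r = 1 (the gcd) gives the Bezout coefficients s = -48, t = 61.
Result: 291 · (-48) + 229 · (61) = 1.

gcd(291, 229) = 1; s = -48, t = 61 (check: 291·(-48) + 229·61 = 1).


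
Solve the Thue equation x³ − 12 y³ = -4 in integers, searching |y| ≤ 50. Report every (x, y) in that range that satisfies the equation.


The equation is x³ - 12y³ = -4. For fixed y, x³ = 12·y³ − 4, so a solution requires the RHS to be a perfect cube.
Strategy: iterate y from -50 to 50, compute RHS = 12·y³ − 4, and check whether it is a (positive or negative) perfect cube.
Check small values of y:
  y = 0: RHS = -4 is not a perfect cube.
  y = 1: RHS = 8 = (2)³ ⇒ x = 2 works.
  y = -1: RHS = -16 is not a perfect cube.
  y = 2: RHS = 92 is not a perfect cube.
  y = -2: RHS = -100 is not a perfect cube.
  y = 3: RHS = 320 is not a perfect cube.
  y = -3: RHS = -328 is not a perfect cube.
Continuing the search up to |y| = 50 finds no further solutions beyond those listed.
Collected solutions: (2, 1).

Solutions (with |y| ≤ 50): (2, 1).


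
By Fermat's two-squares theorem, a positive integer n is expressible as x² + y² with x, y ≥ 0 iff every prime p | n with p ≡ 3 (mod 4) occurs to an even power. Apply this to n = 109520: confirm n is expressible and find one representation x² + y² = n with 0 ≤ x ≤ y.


Step 1: Factor n = 109520 = 2^4 · 5 · 37^2.
Step 2: Check the mod-4 condition on each prime factor: 2 = 2 (special); 5 ≡ 1 (mod 4), exponent 1; 37 ≡ 1 (mod 4), exponent 2.
All primes ≡ 3 (mod 4) appear to even exponent (or don't appear), so by the two-squares theorem n IS expressible as a sum of two squares.
Step 3: Build a representation. Group n = k² · m with k = 4 and m = 5 · 37 · 37 = 6845 (a product of primes ≡ 1 (mod 4)); a representation of m scales to one of n via (k·x)² + (k·y)² = k²(x² + y²). Each prime p ≡ 1 (mod 4) is itself a sum of two squares; find a² by testing p − a² for a perfect square:
  5: 5 − 1² = 4 = 2² ⇒ 5 = 1² + 2².
  37: 37 − 1² = 36 = 6² ⇒ 37 = 1² + 6².
  Combine using the Brahmagupta–Fibonacci identity (a² + b²)(c² + d²) = (ac − bd)² + (ad + bc)² = (ac + bd)² + (ad − bc)²:
  5 · 37 = 185: from (1² + 2²)(1² + 6²), take (1·1 − 2·6, 1·6 + 2·1) = (1 − 12, 6 + 2) = (-11, 8); dropping signs (only squares matter) gives (11, 8); check 11² + 8² = 121 + 64 = 185 ✓.
  185 · 37 = 6845: from (11² + 8²)(1² + 6²), take (11·1 − 8·6, 11·6 + 8·1) = (11 − 48, 66 + 8) = (-37, 74); dropping signs (only squares matter) gives (37, 74); check 37² + 74² = 1369 + 5476 = 6845 ✓.
  Scale by k = 4: (4·37, 4·74) = (148, 296).
Step 4: Order so x ≤ y and verify: 148² + 296² = 21904 + 87616 = 109520 = n. ✓

n = 109520 = 148² + 296² (one valid representation with x ≤ y).


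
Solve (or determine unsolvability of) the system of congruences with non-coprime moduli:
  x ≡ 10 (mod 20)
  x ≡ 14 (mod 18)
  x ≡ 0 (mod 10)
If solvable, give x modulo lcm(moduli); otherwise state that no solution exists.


Moduli 20, 18, 10 are not pairwise coprime, so CRT works modulo lcm(m_i) when all pairwise compatibility conditions hold.
Pairwise compatibility: gcd(m_i, m_j) must divide a_i - a_j for every pair.
Merge one congruence at a time:
  Start: x ≡ 10 (mod 20).
  Combine with x ≡ 14 (mod 18): gcd(20, 18) = 2; 14 - 10 = 4, which IS divisible by 2, so compatible.
    Write x = 10 + 20·t and substitute into x ≡ 14 (mod 18): 20·t ≡ 14 − 10 = 4 (mod 18).
    Divide the congruence (and modulus) by g = 2: 10·t ≡ 2 (mod 9).
    Reduce coefficients mod 9: 1·t ≡ 2 (mod 9).
    So t ≡ 2 (mod 9).
    Then x = 10 + 20·2 = 50, valid modulo lcm(20, 18) = 180: x ≡ 50 (mod 180).
  Combine with x ≡ 0 (mod 10): gcd(180, 10) = 10; 0 - 50 = -50, which IS divisible by 10, so compatible.
    Write x = 50 + 180·t and substitute into x ≡ 0 (mod 10): 180·t ≡ 0 − 50 = -50 (mod 10).
    Divide the congruence (and modulus) by g = 10: 18·t ≡ -5 (mod 1).
    Modulo 1 every t works; take t = 0.
    Then x = 50 + 180·0 = 50, valid modulo lcm(180, 10) = 180: x ≡ 50 (mod 180).
Verify: 50 mod 20 = 10, 50 mod 18 = 14, 50 mod 10 = 0.

x ≡ 50 (mod 180).


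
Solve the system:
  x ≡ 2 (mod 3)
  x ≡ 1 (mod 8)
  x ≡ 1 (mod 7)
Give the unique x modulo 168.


Moduli 3, 8, 7 are pairwise coprime; by CRT there is a unique solution modulo M = 3 · 8 · 7 = 168.
Solve pairwise, accumulating the modulus:
  Start with x ≡ 2 (mod 3).
  Combine with x ≡ 1 (mod 8): since gcd(3, 8) = 1, we get a unique residue mod 24.
    Write x = 2 + 3·t and substitute into x ≡ 1 (mod 8): 3·t ≡ 1 − 2 = -1 (mod 8).
    Reduce coefficients mod 8: 3·t ≡ 7 (mod 8).
    The inverse of 3 mod 8 is 3 (since 3·3 = 9 = 1·8 + 1), so t ≡ 3·7 = 21 ≡ 5 (mod 8).
    Then x = 2 + 3·5 = 17, valid modulo lcm(3, 8) = 24: x ≡ 17 (mod 24).
  Combine with x ≡ 1 (mod 7): since gcd(24, 7) = 1, we get a unique residue mod 168.
    Write x = 17 + 24·t and substitute into x ≡ 1 (mod 7): 24·t ≡ 1 − 17 = -16 (mod 7).
    Reduce coefficients mod 7: 3·t ≡ 5 (mod 7).
    The inverse of 3 mod 7 is 5 (since 3·5 = 15 = 2·7 + 1), so t ≡ 5·5 = 25 ≡ 4 (mod 7).
    Then x = 17 + 24·4 = 113, valid modulo lcm(24, 7) = 168: x ≡ 113 (mod 168).
Verify: 113 mod 3 = 2 ✓, 113 mod 8 = 1 ✓, 113 mod 7 = 1 ✓.

x ≡ 113 (mod 168).


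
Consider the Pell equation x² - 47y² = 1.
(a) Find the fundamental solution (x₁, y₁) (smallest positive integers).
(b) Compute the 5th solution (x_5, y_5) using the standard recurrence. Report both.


Step 1: Find the fundamental solution (x₁, y₁) of x² - 47y² = 1.
  Expand √47 as a continued fraction. a₀ = ⌊√47⌋ = 6; iterate m_{k+1} = d_k·a_k − m_k, d_{k+1} = (47 − m_{k+1}²)/d_k, a_{k+1} = ⌊(a₀ + m_{k+1})/d_{k+1}⌋ (starting m₀ = 0, d₀ = 1), with convergents p_k = a_k·p_{k-1} + p_{k-2}, q_k = a_k·q_{k-1} + q_{k-2} (p₋₁ = 1, q₋₁ = 0):
  k = 0: a₀ = 6; p₀/q₀ = 6/1; p₀² − 47·q₀² = 36 − 47 = -11.
  k = 1: m = 6, d = 11, a = ⌊(6 + 6)/11⌋ = 1; p/q = (1·6 + 1)/(1·1 + 0) = 7/1; p² − 47·q² = 49 − 47 = 2.
  k = 2: m = 5, d = 2, a = ⌊(6 + 5)/2⌋ = 5; p/q = (5·7 + 6)/(5·1 + 1) = 41/6; p² − 47·q² = 1681 − 1692 = -11.
  k = 3: m = 5, d = 11, a = ⌊(6 + 5)/11⌋ = 1; p/q = (1·41 + 7)/(1·6 + 1) = 48/7; p² − 47·q² = 2304 − 2303 = 1.
  The first convergent with p² − 47·q² = 1 gives the fundamental solution (x₁, y₁) = (48, 7).
Step 2: Apply the recurrence (x_{n+1}, y_{n+1}) = (x₁x_n + 47y₁y_n, x₁y_n + y₁x_n) repeatedly.
  From (x_1, y_1) = (48, 7): x_2 = 48·48 + 47·7·7 = 4607; y_2 = 48·7 + 7·48 = 672.
  From (x_2, y_2) = (4607, 672): x_3 = 48·4607 + 47·7·672 = 442224; y_3 = 48·672 + 7·4607 = 64505.
  From (x_3, y_3) = (442224, 64505): x_4 = 48·442224 + 47·7·64505 = 42448897; y_4 = 48·64505 + 7·442224 = 6191808.
  From (x_4, y_4) = (42448897, 6191808): x_5 = 48·42448897 + 47·7·6191808 = 4074651888; y_5 = 48·6191808 + 7·42448897 = 594349063.
Step 3: Verify x_5² - 47·y_5² = 16602788008381964544 - 16602788008381964543 = 1 (should be 1). ✓

(x_1, y_1) = (48, 7); (x_5, y_5) = (4074651888, 594349063).


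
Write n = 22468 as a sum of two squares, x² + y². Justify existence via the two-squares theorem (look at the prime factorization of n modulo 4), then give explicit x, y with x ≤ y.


Step 1: Factor n = 22468 = 2^2 · 41 · 137.
Step 2: Check the mod-4 condition on each prime factor: 2 = 2 (special); 41 ≡ 1 (mod 4), exponent 1; 137 ≡ 1 (mod 4), exponent 1.
All primes ≡ 3 (mod 4) appear to even exponent (or don't appear), so by the two-squares theorem n IS expressible as a sum of two squares.
Step 3: Build a representation. Group n = k² · m with k = 2 and m = 41 · 137 = 5617 (a product of primes ≡ 1 (mod 4)); a representation of m scales to one of n via (k·x)² + (k·y)² = k²(x² + y²). Each prime p ≡ 1 (mod 4) is itself a sum of two squares; find a² by testing p − a² for a perfect square:
  41: 41 − 1² = 40, 41 − 2² = 37, 41 − 3² = 32, 41 − 4² = 25 = 5² ⇒ 41 = 4² + 5².
  137: 137 − 1² = 136, 137 − 2² = 133, 137 − 3² = 128, 137 − 4² = 121 = 11² ⇒ 137 = 4² + 11².
  Combine using the Brahmagupta–Fibonacci identity (a² + b²)(c² + d²) = (ac − bd)² + (ad + bc)² = (ac + bd)² + (ad − bc)²:
  41 · 137 = 5617: from (4² + 5²)(4² + 11²), take (4·4 − 5·11, 4·11 + 5·4) = (16 − 55, 44 + 20) = (-39, 64); dropping signs (only squares matter) gives (39, 64); check 39² + 64² = 1521 + 4096 = 5617 ✓.
  Scale by k = 2: (2·39, 2·64) = (78, 128).
Step 4: Order so x ≤ y and verify: 78² + 128² = 6084 + 16384 = 22468 = n. ✓

n = 22468 = 78² + 128² (one valid representation with x ≤ y).


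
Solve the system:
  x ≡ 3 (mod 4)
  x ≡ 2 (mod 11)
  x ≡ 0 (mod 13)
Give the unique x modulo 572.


Moduli 4, 11, 13 are pairwise coprime; by CRT there is a unique solution modulo M = 4 · 11 · 13 = 572.
Solve pairwise, accumulating the modulus:
  Start with x ≡ 3 (mod 4).
  Combine with x ≡ 2 (mod 11): since gcd(4, 11) = 1, we get a unique residue mod 44.
    Write x = 3 + 4·t and substitute into x ≡ 2 (mod 11): 4·t ≡ 2 − 3 = -1 (mod 11).
    Reduce coefficients mod 11: 4·t ≡ 10 (mod 11).
    The inverse of 4 mod 11 is 3 (since 4·3 = 12 = 1·11 + 1), so t ≡ 3·10 = 30 ≡ 8 (mod 11).
    Then x = 3 + 4·8 = 35, valid modulo lcm(4, 11) = 44: x ≡ 35 (mod 44).
  Combine with x ≡ 0 (mod 13): since gcd(44, 13) = 1, we get a unique residue mod 572.
    Write x = 35 + 44·t and substitute into x ≡ 0 (mod 13): 44·t ≡ 0 − 35 = -35 (mod 13).
    Reduce coefficients mod 13: 5·t ≡ 4 (mod 13).
    The inverse of 5 mod 13 is 8 (since 5·8 = 40 = 3·13 + 1), so t ≡ 8·4 = 32 ≡ 6 (mod 13).
    Then x = 35 + 44·6 = 299, valid modulo lcm(44, 13) = 572: x ≡ 299 (mod 572).
Verify: 299 mod 4 = 3 ✓, 299 mod 11 = 2 ✓, 299 mod 13 = 0 ✓.

x ≡ 299 (mod 572).


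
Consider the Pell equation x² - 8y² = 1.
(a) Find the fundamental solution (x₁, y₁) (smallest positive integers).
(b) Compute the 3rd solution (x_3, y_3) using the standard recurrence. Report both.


Step 1: Find the fundamental solution (x₁, y₁) of x² - 8y² = 1.
  Expand √8 as a continued fraction. a₀ = ⌊√8⌋ = 2; iterate m_{k+1} = d_k·a_k − m_k, d_{k+1} = (8 − m_{k+1}²)/d_k, a_{k+1} = ⌊(a₀ + m_{k+1})/d_{k+1}⌋ (starting m₀ = 0, d₀ = 1), with convergents p_k = a_k·p_{k-1} + p_{k-2}, q_k = a_k·q_{k-1} + q_{k-2} (p₋₁ = 1, q₋₁ = 0):
  k = 0: a₀ = 2; p₀/q₀ = 2/1; p₀² − 8·q₀² = 4 − 8 = -4.
  k = 1: m = 2, d = 4, a = ⌊(2 + 2)/4⌋ = 1; p/q = (1·2 + 1)/(1·1 + 0) = 3/1; p² − 8·q² = 9 − 8 = 1.
  The first convergent with p² − 8·q² = 1 gives the fundamental solution (x₁, y₁) = (3, 1).
Step 2: Apply the recurrence (x_{n+1}, y_{n+1}) = (x₁x_n + 8y₁y_n, x₁y_n + y₁x_n) repeatedly.
  From (x_1, y_1) = (3, 1): x_2 = 3·3 + 8·1·1 = 17; y_2 = 3·1 + 1·3 = 6.
  From (x_2, y_2) = (17, 6): x_3 = 3·17 + 8·1·6 = 99; y_3 = 3·6 + 1·17 = 35.
Step 3: Verify x_3² - 8·y_3² = 9801 - 9800 = 1 (should be 1). ✓

(x_1, y_1) = (3, 1); (x_3, y_3) = (99, 35).


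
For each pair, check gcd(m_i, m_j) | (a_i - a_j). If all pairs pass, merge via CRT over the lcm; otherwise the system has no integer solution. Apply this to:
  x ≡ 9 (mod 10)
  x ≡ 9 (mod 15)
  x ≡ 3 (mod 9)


Moduli 10, 15, 9 are not pairwise coprime, so CRT works modulo lcm(m_i) when all pairwise compatibility conditions hold.
Pairwise compatibility: gcd(m_i, m_j) must divide a_i - a_j for every pair.
Merge one congruence at a time:
  Start: x ≡ 9 (mod 10).
  Combine with x ≡ 9 (mod 15): gcd(10, 15) = 5; 9 - 9 = 0, which IS divisible by 5, so compatible.
    Write x = 9 + 10·t and substitute into x ≡ 9 (mod 15): 10·t ≡ 9 − 9 = 0 (mod 15).
    Divide the congruence (and modulus) by g = 5: 2·t ≡ 0 (mod 3).
    The inverse of 2 mod 3 is 2 (since 2·2 = 4 = 1·3 + 1), so t ≡ 2·0 = 0 ≡ 0 (mod 3).
    Then x = 9 + 10·0 = 9, valid modulo lcm(10, 15) = 30: x ≡ 9 (mod 30).
  Combine with x ≡ 3 (mod 9): gcd(30, 9) = 3; 3 - 9 = -6, which IS divisible by 3, so compatible.
    Write x = 9 + 30·t and substitute into x ≡ 3 (mod 9): 30·t ≡ 3 − 9 = -6 (mod 9).
    Divide the congruence (and modulus) by g = 3: 10·t ≡ -2 (mod 3).
    Reduce coefficients mod 3: 1·t ≡ 1 (mod 3).
    So t ≡ 1 (mod 3).
    Then x = 9 + 30·1 = 39, valid modulo lcm(30, 9) = 90: x ≡ 39 (mod 90).
Verify: 39 mod 10 = 9, 39 mod 15 = 9, 39 mod 9 = 3.

x ≡ 39 (mod 90).


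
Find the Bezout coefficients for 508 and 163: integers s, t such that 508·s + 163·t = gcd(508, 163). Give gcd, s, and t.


Euclidean algorithm on (508, 163) — divide until remainder is 0:
  508 = 3 · 163 + 19
  163 = 8 · 19 + 11
  19 = 1 · 11 + 8
  11 = 1 · 8 + 3
  8 = 2 · 3 + 2
  3 = 1 · 2 + 1
  2 = 2 · 1 + 0
gcd(508, 163) = 1.
Track Bezout coefficients alongside the remainders: start with r₀ = 508 = a·1 + b·0 (s = 1, t = 0) and r₁ = 163 = a·0 + b·1 (s = 0, t = 1); each new remainder r_{k+1} = r_{k-1} − q_k·r_k inherits s_{k+1} = s_{k-1} − q_k·s_k, t_{k+1} = t_{k-1} − q_k·t_k, so r_k = a·s_k + b·t_k at every step:
  q = 3: r = 19, s = 1 − 3·0 = 1, t = 0 − 3·1 = -3  (check: 508·1 + 163·(-3) = 19)
  q = 8: r = 11, s = 0 − 8·1 = -8, t = 1 − 8·(-3) = 25  (check: 508·(-8) + 163·25 = 11)
  q = 1: r = 8, s = 1 − 1·(-8) = 9, t = -3 − 1·25 = -28  (check: 508·9 + 163·(-28) = 8)
  q = 1: r = 3, s = -8 − 1·9 = -17, t = 25 − 1·(-28) = 53  (check: 508·(-17) + 163·53 = 3)
  q = 2: r = 2, s = 9 − 2·(-17) = 43, t = -28 − 2·53 = -134  (check: 508·43 + 163·(-134) = 2)
  q = 1: r = 1, s = -17 − 1·43 = -60, t = 53 − 1·(-134) = 187  (check: 508·(-60) + 163·187 = 1)
The row with r = 1 (the gcd) gives the Bezout coefficients s = -60, t = 187.
Result: 508 · (-60) + 163 · (187) = 1.

gcd(508, 163) = 1; s = -60, t = 187 (check: 508·(-60) + 163·187 = 1).


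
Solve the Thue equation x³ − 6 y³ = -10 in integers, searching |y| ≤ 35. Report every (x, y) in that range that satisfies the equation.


The equation is x³ - 6y³ = -10. For fixed y, x³ = 6·y³ − 10, so a solution requires the RHS to be a perfect cube.
Strategy: iterate y from -35 to 35, compute RHS = 6·y³ − 10, and check whether it is a (positive or negative) perfect cube.
Check small values of y:
  y = 0: RHS = -10 is not a perfect cube.
  y = 1: RHS = -4 is not a perfect cube.
  y = -1: RHS = -16 is not a perfect cube.
  y = 2: RHS = 38 is not a perfect cube.
  y = -2: RHS = -58 is not a perfect cube.
  y = 3: RHS = 152 is not a perfect cube.
  y = -3: RHS = -172 is not a perfect cube.
Continuing the search up to |y| = 35 finds no solutions either.
No (x, y) in the scanned range satisfies the equation.

No integer solutions with |y| ≤ 35.


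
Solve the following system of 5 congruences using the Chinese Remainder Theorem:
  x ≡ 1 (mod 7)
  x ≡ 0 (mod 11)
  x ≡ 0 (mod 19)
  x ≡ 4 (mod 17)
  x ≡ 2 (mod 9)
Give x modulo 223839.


Product of moduli M = 7 · 11 · 19 · 17 · 9 = 223839.
Merge one congruence at a time:
  Start: x ≡ 1 (mod 7).
  Combine with x ≡ 0 (mod 11); new modulus lcm = 77.
    Write x = 1 + 7·t and substitute into x ≡ 0 (mod 11): 7·t ≡ 0 − 1 = -1 (mod 11).
    Reduce coefficients mod 11: 7·t ≡ 10 (mod 11).
    The inverse of 7 mod 11 is 8 (since 7·8 = 56 = 5·11 + 1), so t ≡ 8·10 = 80 ≡ 3 (mod 11).
    Then x = 1 + 7·3 = 22, valid modulo lcm(7, 11) = 77: x ≡ 22 (mod 77).
  Combine with x ≡ 0 (mod 19); new modulus lcm = 1463.
    Write x = 22 + 77·t and substitute into x ≡ 0 (mod 19): 77·t ≡ 0 − 22 = -22 (mod 19).
    Reduce coefficients mod 19: 1·t ≡ 16 (mod 19).
    So t ≡ 16 (mod 19).
    Then x = 22 + 77·16 = 1254, valid modulo lcm(77, 19) = 1463: x ≡ 1254 (mod 1463).
  Combine with x ≡ 4 (mod 17); new modulus lcm = 24871.
    Write x = 1254 + 1463·t and substitute into x ≡ 4 (mod 17): 1463·t ≡ 4 − 1254 = -1250 (mod 17).
    Reduce coefficients mod 17: 1·t ≡ 8 (mod 17).
    So t ≡ 8 (mod 17).
    Then x = 1254 + 1463·8 = 12958, valid modulo lcm(1463, 17) = 24871: x ≡ 12958 (mod 24871).
  Combine with x ≡ 2 (mod 9); new modulus lcm = 223839.
    Write x = 12958 + 24871·t and substitute into x ≡ 2 (mod 9): 24871·t ≡ 2 − 12958 = -12956 (mod 9).
    Reduce coefficients mod 9: 4·t ≡ 4 (mod 9).
    The inverse of 4 mod 9 is 7 (since 4·7 = 28 = 3·9 + 1), so t ≡ 7·4 = 28 ≡ 1 (mod 9).
    Then x = 12958 + 24871·1 = 37829, valid modulo lcm(24871, 9) = 223839: x ≡ 37829 (mod 223839).
Verify against each original: 37829 mod 7 = 1, 37829 mod 11 = 0, 37829 mod 19 = 0, 37829 mod 17 = 4, 37829 mod 9 = 2.

x ≡ 37829 (mod 223839).


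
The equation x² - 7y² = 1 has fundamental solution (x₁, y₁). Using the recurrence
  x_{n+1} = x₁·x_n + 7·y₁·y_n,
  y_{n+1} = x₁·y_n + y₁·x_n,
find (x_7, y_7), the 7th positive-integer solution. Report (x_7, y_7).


Step 1: Find the fundamental solution (x₁, y₁) of x² - 7y² = 1.
  Expand √7 as a continued fraction. a₀ = ⌊√7⌋ = 2; iterate m_{k+1} = d_k·a_k − m_k, d_{k+1} = (7 − m_{k+1}²)/d_k, a_{k+1} = ⌊(a₀ + m_{k+1})/d_{k+1}⌋ (starting m₀ = 0, d₀ = 1), with convergents p_k = a_k·p_{k-1} + p_{k-2}, q_k = a_k·q_{k-1} + q_{k-2} (p₋₁ = 1, q₋₁ = 0):
  k = 0: a₀ = 2; p₀/q₀ = 2/1; p₀² − 7·q₀² = 4 − 7 = -3.
  k = 1: m = 2, d = 3, a = ⌊(2 + 2)/3⌋ = 1; p/q = (1·2 + 1)/(1·1 + 0) = 3/1; p² − 7·q² = 9 − 7 = 2.
  k = 2: m = 1, d = 2, a = ⌊(2 + 1)/2⌋ = 1; p/q = (1·3 + 2)/(1·1 + 1) = 5/2; p² − 7·q² = 25 − 28 = -3.
  k = 3: m = 1, d = 3, a = ⌊(2 + 1)/3⌋ = 1; p/q = (1·5 + 3)/(1·2 + 1) = 8/3; p² − 7·q² = 64 − 63 = 1.
  The first convergent with p² − 7·q² = 1 gives the fundamental solution (x₁, y₁) = (8, 3).
Step 2: Apply the recurrence (x_{n+1}, y_{n+1}) = (x₁x_n + 7y₁y_n, x₁y_n + y₁x_n) repeatedly.
  From (x_1, y_1) = (8, 3): x_2 = 8·8 + 7·3·3 = 127; y_2 = 8·3 + 3·8 = 48.
  From (x_2, y_2) = (127, 48): x_3 = 8·127 + 7·3·48 = 2024; y_3 = 8·48 + 3·127 = 765.
  From (x_3, y_3) = (2024, 765): x_4 = 8·2024 + 7·3·765 = 32257; y_4 = 8·765 + 3·2024 = 12192.
  From (x_4, y_4) = (32257, 12192): x_5 = 8·32257 + 7·3·12192 = 514088; y_5 = 8·12192 + 3·32257 = 194307.
  From (x_5, y_5) = (514088, 194307): x_6 = 8·514088 + 7·3·194307 = 8193151; y_6 = 8·194307 + 3·514088 = 3096720.
  From (x_6, y_6) = (8193151, 3096720): x_7 = 8·8193151 + 7·3·3096720 = 130576328; y_7 = 8·3096720 + 3·8193151 = 49353213.
Step 3: Verify x_7² - 7·y_7² = 17050177433963584 - 17050177433963583 = 1 (should be 1). ✓

(x_1, y_1) = (8, 3); (x_7, y_7) = (130576328, 49353213).


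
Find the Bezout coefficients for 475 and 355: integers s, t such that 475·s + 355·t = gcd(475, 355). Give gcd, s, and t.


Euclidean algorithm on (475, 355) — divide until remainder is 0:
  475 = 1 · 355 + 120
  355 = 2 · 120 + 115
  120 = 1 · 115 + 5
  115 = 23 · 5 + 0
gcd(475, 355) = 5.
Track Bezout coefficients alongside the remainders: start with r₀ = 475 = a·1 + b·0 (s = 1, t = 0) and r₁ = 355 = a·0 + b·1 (s = 0, t = 1); each new remainder r_{k+1} = r_{k-1} − q_k·r_k inherits s_{k+1} = s_{k-1} − q_k·s_k, t_{k+1} = t_{k-1} − q_k·t_k, so r_k = a·s_k + b·t_k at every step:
  q = 1: r = 120, s = 1 − 1·0 = 1, t = 0 − 1·1 = -1  (check: 475·1 + 355·(-1) = 120)
  q = 2: r = 115, s = 0 − 2·1 = -2, t = 1 − 2·(-1) = 3  (check: 475·(-2) + 355·3 = 115)
  q = 1: r = 5, s = 1 − 1·(-2) = 3, t = -1 − 1·3 = -4  (check: 475·3 + 355·(-4) = 5)
The row with r = 5 (the gcd) gives the Bezout coefficients s = 3, t = -4.
Result: 475 · (3) + 355 · (-4) = 5.

gcd(475, 355) = 5; s = 3, t = -4 (check: 475·3 + 355·(-4) = 5).


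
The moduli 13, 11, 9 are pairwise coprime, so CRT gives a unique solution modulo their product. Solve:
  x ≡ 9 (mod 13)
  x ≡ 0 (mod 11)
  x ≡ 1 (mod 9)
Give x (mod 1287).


Moduli 13, 11, 9 are pairwise coprime; by CRT there is a unique solution modulo M = 13 · 11 · 9 = 1287.
Solve pairwise, accumulating the modulus:
  Start with x ≡ 9 (mod 13).
  Combine with x ≡ 0 (mod 11): since gcd(13, 11) = 1, we get a unique residue mod 143.
    Write x = 9 + 13·t and substitute into x ≡ 0 (mod 11): 13·t ≡ 0 − 9 = -9 (mod 11).
    Reduce coefficients mod 11: 2·t ≡ 2 (mod 11).
    The inverse of 2 mod 11 is 6 (since 2·6 = 12 = 1·11 + 1), so t ≡ 6·2 = 12 ≡ 1 (mod 11).
    Then x = 9 + 13·1 = 22, valid modulo lcm(13, 11) = 143: x ≡ 22 (mod 143).
  Combine with x ≡ 1 (mod 9): since gcd(143, 9) = 1, we get a unique residue mod 1287.
    Write x = 22 + 143·t and substitute into x ≡ 1 (mod 9): 143·t ≡ 1 − 22 = -21 (mod 9).
    Reduce coefficients mod 9: 8·t ≡ 6 (mod 9).
    The inverse of 8 mod 9 is 8 (since 8·8 = 64 = 7·9 + 1), so t ≡ 8·6 = 48 ≡ 3 (mod 9).
    Then x = 22 + 143·3 = 451, valid modulo lcm(143, 9) = 1287: x ≡ 451 (mod 1287).
Verify: 451 mod 13 = 9 ✓, 451 mod 11 = 0 ✓, 451 mod 9 = 1 ✓.

x ≡ 451 (mod 1287).


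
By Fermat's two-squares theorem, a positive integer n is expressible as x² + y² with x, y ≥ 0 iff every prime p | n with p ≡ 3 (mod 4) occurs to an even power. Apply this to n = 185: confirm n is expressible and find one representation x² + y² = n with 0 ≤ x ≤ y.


Step 1: Factor n = 185 = 5 · 37.
Step 2: Check the mod-4 condition on each prime factor: 5 ≡ 1 (mod 4), exponent 1; 37 ≡ 1 (mod 4), exponent 1.
All primes ≡ 3 (mod 4) appear to even exponent (or don't appear), so by the two-squares theorem n IS expressible as a sum of two squares.
Step 3: Build a representation. Here n = 5 · 37 is a product of primes ≡ 1 (mod 4). Each prime p ≡ 1 (mod 4) is itself a sum of two squares; find a² by testing p − a² for a perfect square:
  5: 5 − 1² = 4 = 2² ⇒ 5 = 1² + 2².
  37: 37 − 1² = 36 = 6² ⇒ 37 = 1² + 6².
  Combine using the Brahmagupta–Fibonacci identity (a² + b²)(c² + d²) = (ac − bd)² + (ad + bc)² = (ac + bd)² + (ad − bc)²:
  5 · 37 = 185: from (1² + 2²)(1² + 6²), take (1·1 − 2·6, 1·6 + 2·1) = (1 − 12, 6 + 2) = (-11, 8); dropping signs (only squares matter) gives (11, 8); check 11² + 8² = 121 + 64 = 185 ✓.
Step 4: Order so x ≤ y and verify: 8² + 11² = 64 + 121 = 185 = n. ✓

n = 185 = 8² + 11² (one valid representation with x ≤ y).


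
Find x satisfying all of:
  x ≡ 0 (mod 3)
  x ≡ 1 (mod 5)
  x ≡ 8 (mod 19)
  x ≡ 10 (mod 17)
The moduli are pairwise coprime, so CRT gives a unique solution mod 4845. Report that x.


Product of moduli M = 3 · 5 · 19 · 17 = 4845.
Merge one congruence at a time:
  Start: x ≡ 0 (mod 3).
  Combine with x ≡ 1 (mod 5); new modulus lcm = 15.
    Write x = 0 + 3·t and substitute into x ≡ 1 (mod 5): 3·t ≡ 1 − 0 = 1 (mod 5).
    The inverse of 3 mod 5 is 2 (since 3·2 = 6 = 1·5 + 1), so t ≡ 2·1 = 2 ≡ 2 (mod 5).
    Then x = 0 + 3·2 = 6, valid modulo lcm(3, 5) = 15: x ≡ 6 (mod 15).
  Combine with x ≡ 8 (mod 19); new modulus lcm = 285.
    Write x = 6 + 15·t and substitute into x ≡ 8 (mod 19): 15·t ≡ 8 − 6 = 2 (mod 19).
    The inverse of 15 mod 19 is 14 (since 15·14 = 210 = 11·19 + 1), so t ≡ 14·2 = 28 ≡ 9 (mod 19).
    Then x = 6 + 15·9 = 141, valid modulo lcm(15, 19) = 285: x ≡ 141 (mod 285).
  Combine with x ≡ 10 (mod 17); new modulus lcm = 4845.
    Write x = 141 + 285·t and substitute into x ≡ 10 (mod 17): 285·t ≡ 10 − 141 = -131 (mod 17).
    Reduce coefficients mod 17: 13·t ≡ 5 (mod 17).
    The inverse of 13 mod 17 is 4 (since 13·4 = 52 = 3·17 + 1), so t ≡ 4·5 = 20 ≡ 3 (mod 17).
    Then x = 141 + 285·3 = 996, valid modulo lcm(285, 17) = 4845: x ≡ 996 (mod 4845).
Verify against each original: 996 mod 3 = 0, 996 mod 5 = 1, 996 mod 19 = 8, 996 mod 17 = 10.

x ≡ 996 (mod 4845).


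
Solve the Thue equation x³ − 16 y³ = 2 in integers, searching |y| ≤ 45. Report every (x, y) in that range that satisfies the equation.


The equation is x³ - 16y³ = 2. For fixed y, x³ = 16·y³ + 2, so a solution requires the RHS to be a perfect cube.
Strategy: iterate y from -45 to 45, compute RHS = 16·y³ + 2, and check whether it is a (positive or negative) perfect cube.
Check small values of y:
  y = 0: RHS = 2 is not a perfect cube.
  y = 1: RHS = 18 is not a perfect cube.
  y = -1: RHS = -14 is not a perfect cube.
  y = 2: RHS = 130 is not a perfect cube.
  y = -2: RHS = -126 is not a perfect cube.
  y = 3: RHS = 434 is not a perfect cube.
  y = -3: RHS = -430 is not a perfect cube.
Continuing the search up to |y| = 45 finds no solutions either.
No (x, y) in the scanned range satisfies the equation.

No integer solutions with |y| ≤ 45.


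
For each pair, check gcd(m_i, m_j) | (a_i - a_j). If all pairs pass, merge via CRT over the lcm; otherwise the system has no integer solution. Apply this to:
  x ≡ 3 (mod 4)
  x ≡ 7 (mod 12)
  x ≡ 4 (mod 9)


Moduli 4, 12, 9 are not pairwise coprime, so CRT works modulo lcm(m_i) when all pairwise compatibility conditions hold.
Pairwise compatibility: gcd(m_i, m_j) must divide a_i - a_j for every pair.
Merge one congruence at a time:
  Start: x ≡ 3 (mod 4).
  Combine with x ≡ 7 (mod 12): gcd(4, 12) = 4; 7 - 3 = 4, which IS divisible by 4, so compatible.
    Write x = 3 + 4·t and substitute into x ≡ 7 (mod 12): 4·t ≡ 7 − 3 = 4 (mod 12).
    Divide the congruence (and modulus) by g = 4: 1·t ≡ 1 (mod 3).
    So t ≡ 1 (mod 3).
    Then x = 3 + 4·1 = 7, valid modulo lcm(4, 12) = 12: x ≡ 7 (mod 12).
  Combine with x ≡ 4 (mod 9): gcd(12, 9) = 3; 4 - 7 = -3, which IS divisible by 3, so compatible.
    Write x = 7 + 12·t and substitute into x ≡ 4 (mod 9): 12·t ≡ 4 − 7 = -3 (mod 9).
    Divide the congruence (and modulus) by g = 3: 4·t ≡ -1 (mod 3).
    Reduce coefficients mod 3: 1·t ≡ 2 (mod 3).
    So t ≡ 2 (mod 3).
    Then x = 7 + 12·2 = 31, valid modulo lcm(12, 9) = 36: x ≡ 31 (mod 36).
Verify: 31 mod 4 = 3, 31 mod 12 = 7, 31 mod 9 = 4.

x ≡ 31 (mod 36).


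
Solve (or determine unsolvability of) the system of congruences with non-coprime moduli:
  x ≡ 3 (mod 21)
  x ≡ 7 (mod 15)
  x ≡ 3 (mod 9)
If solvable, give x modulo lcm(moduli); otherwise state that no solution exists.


Moduli 21, 15, 9 are not pairwise coprime, so CRT works modulo lcm(m_i) when all pairwise compatibility conditions hold.
Pairwise compatibility: gcd(m_i, m_j) must divide a_i - a_j for every pair.
Merge one congruence at a time:
  Start: x ≡ 3 (mod 21).
  Combine with x ≡ 7 (mod 15): gcd(21, 15) = 3, and 7 - 3 = 4 is NOT divisible by 3.
    ⇒ system is inconsistent (no integer solution).

No solution (the system is inconsistent).


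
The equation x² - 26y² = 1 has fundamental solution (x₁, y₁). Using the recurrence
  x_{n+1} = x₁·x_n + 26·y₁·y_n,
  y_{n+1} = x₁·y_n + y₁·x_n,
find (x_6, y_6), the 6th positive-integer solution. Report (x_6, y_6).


Step 1: Find the fundamental solution (x₁, y₁) of x² - 26y² = 1.
  Expand √26 as a continued fraction. a₀ = ⌊√26⌋ = 5; iterate m_{k+1} = d_k·a_k − m_k, d_{k+1} = (26 − m_{k+1}²)/d_k, a_{k+1} = ⌊(a₀ + m_{k+1})/d_{k+1}⌋ (starting m₀ = 0, d₀ = 1), with convergents p_k = a_k·p_{k-1} + p_{k-2}, q_k = a_k·q_{k-1} + q_{k-2} (p₋₁ = 1, q₋₁ = 0):
  k = 0: a₀ = 5; p₀/q₀ = 5/1; p₀² − 26·q₀² = 25 − 26 = -1.
  k = 1: m = 5, d = 1, a = ⌊(5 + 5)/1⌋ = 10; p/q = (10·5 + 1)/(10·1 + 0) = 51/10; p² − 26·q² = 2601 − 2600 = 1.
  The first convergent with p² − 26·q² = 1 gives the fundamental solution (x₁, y₁) = (51, 10).
Step 2: Apply the recurrence (x_{n+1}, y_{n+1}) = (x₁x_n + 26y₁y_n, x₁y_n + y₁x_n) repeatedly.
  From (x_1, y_1) = (51, 10): x_2 = 51·51 + 26·10·10 = 5201; y_2 = 51·10 + 10·51 = 1020.
  From (x_2, y_2) = (5201, 1020): x_3 = 51·5201 + 26·10·1020 = 530451; y_3 = 51·1020 + 10·5201 = 104030.
  From (x_3, y_3) = (530451, 104030): x_4 = 51·530451 + 26·10·104030 = 54100801; y_4 = 51·104030 + 10·530451 = 10610040.
  From (x_4, y_4) = (54100801, 10610040): x_5 = 51·54100801 + 26·10·10610040 = 5517751251; y_5 = 51·10610040 + 10·54100801 = 1082120050.
  From (x_5, y_5) = (5517751251, 1082120050): x_6 = 51·5517751251 + 26·10·1082120050 = 562756526801; y_6 = 51·1082120050 + 10·5517751251 = 110365635060.
Step 3: Verify x_6² - 26·y_6² = 316694908457124631293601 - 316694908457124631293600 = 1 (should be 1). ✓

(x_1, y_1) = (51, 10); (x_6, y_6) = (562756526801, 110365635060).
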